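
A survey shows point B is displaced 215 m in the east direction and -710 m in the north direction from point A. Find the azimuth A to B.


az = atan2(215, -710) = 163.2 deg
adjusted to 0-360: 163.2 degrees

163.2 degrees


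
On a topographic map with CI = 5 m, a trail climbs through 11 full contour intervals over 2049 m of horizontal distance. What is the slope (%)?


elevation change = 11 * 5 = 55 m
slope = 55 / 2049 * 100 = 2.7%

2.7%


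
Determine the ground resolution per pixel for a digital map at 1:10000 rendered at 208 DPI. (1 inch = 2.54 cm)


pixel_cm = 2.54 / 208 ≈ 0.012212 cm
ground = pixel_cm * 10000 / 100 = 2.54 * 10000 / (208 * 100) = 25400 / 20800 ≈ 1.22 m

1.22 m


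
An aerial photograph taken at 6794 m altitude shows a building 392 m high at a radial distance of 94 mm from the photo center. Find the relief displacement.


d = h * r / H = 392 * 94 / 6794 = 5.42 mm

5.42 mm


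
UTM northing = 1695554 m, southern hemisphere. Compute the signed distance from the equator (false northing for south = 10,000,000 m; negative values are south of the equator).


For southern: actual = 1695554 - 10000000 = -8304446 m

-8304446 m


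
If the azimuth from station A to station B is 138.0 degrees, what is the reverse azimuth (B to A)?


back azimuth = (138.0 + 180) mod 360 = 318.0 degrees

318.0 degrees


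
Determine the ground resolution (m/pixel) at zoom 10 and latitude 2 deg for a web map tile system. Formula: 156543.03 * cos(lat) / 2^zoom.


res = 156543.03 * cos(2) / 2^10 = 156543.03 * 0.99939083 / 1024 = 152.78 m/pixel

152.78 m/pixel


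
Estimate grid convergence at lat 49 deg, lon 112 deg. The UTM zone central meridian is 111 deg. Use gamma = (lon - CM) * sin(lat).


gamma = (112 - 111) * sin(49) = 1 * 0.75471 = 0.755 degrees

0.755 degrees


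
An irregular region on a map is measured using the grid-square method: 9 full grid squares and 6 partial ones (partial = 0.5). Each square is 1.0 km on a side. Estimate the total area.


effective squares = 9 + 6 * 0.5 = 12.0
area = 12.0 * 1.0 = 12.0 km^2

12.0 km^2


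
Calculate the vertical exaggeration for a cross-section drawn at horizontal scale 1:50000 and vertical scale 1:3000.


VE = horizontal_scale / vertical_scale = 50000 / 3000 ≈ 16.7

16.7x


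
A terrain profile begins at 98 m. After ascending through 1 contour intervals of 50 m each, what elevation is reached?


elevation = 98 + 1 * 50 = 148 m

148 m


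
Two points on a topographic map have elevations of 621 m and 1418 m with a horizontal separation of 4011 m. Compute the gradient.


gradient = (1418 - 621) / 4011 = 797 / 4011 = 0.1987

0.1987


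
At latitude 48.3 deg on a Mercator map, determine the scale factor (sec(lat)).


SF = 1 / cos(48.3) = 1 / 0.66523 = 1.503

1.503


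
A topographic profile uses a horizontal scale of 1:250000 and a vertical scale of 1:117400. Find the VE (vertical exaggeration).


VE = horizontal_scale / vertical_scale = 250000 / 117400 ≈ 2.1

2.1x


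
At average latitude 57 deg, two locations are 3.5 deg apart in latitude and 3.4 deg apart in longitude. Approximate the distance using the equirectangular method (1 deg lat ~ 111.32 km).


dlat_km = 3.5 * 111.32 = 389.62
dlon_km = 3.4 * 111.32 * cos(57) ≈ 206.139
dist = sqrt(389.62^2 + 206.139^2) ≈ 440.8 km

440.8 km


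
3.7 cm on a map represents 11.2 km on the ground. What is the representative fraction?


ground = 11.2 km = 1120000 cm; RF denominator = ground / map = 1120000 / 3.7 ≈ 302703; RF = 1:302703

1:302703


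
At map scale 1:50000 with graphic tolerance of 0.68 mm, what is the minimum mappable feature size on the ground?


ground = 0.68 mm * 50000 / 1000 = 34.0 m

34.0 m


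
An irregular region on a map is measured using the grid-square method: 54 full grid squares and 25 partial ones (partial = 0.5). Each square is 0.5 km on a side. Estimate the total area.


effective squares = 54 + 25 * 0.5 = 66.5
area = 66.5 * 0.25 = 16.625 km^2

16.625 km^2


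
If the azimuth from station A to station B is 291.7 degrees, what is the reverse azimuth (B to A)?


back azimuth = (291.7 + 180) mod 360 = 111.7 degrees

111.7 degrees


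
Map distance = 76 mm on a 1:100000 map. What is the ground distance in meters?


ground = 76 mm * 100000 / 1000 = 7600.0 m

7600.0 m


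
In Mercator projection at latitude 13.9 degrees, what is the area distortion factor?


area_distortion = 1/cos^2(13.9) = 1.061

1.061


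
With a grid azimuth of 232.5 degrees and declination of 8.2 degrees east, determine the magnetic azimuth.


magnetic azimuth = grid azimuth - declination (east +ve)
mag_az = 232.5 - 8.2 = 224.3 degrees

224.3 degrees


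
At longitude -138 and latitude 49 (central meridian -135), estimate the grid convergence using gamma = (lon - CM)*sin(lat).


gamma = (-138 - -135) * sin(49) = -3 * 0.75471 = -2.264 degrees

-2.264 degrees


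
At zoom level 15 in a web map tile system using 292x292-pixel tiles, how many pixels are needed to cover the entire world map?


tiles per axis = 2^15 = 32768
total tiles = 32768^2 = 1073741824
pixels per axis = 32768 * 292 = 9568256
total pixels = 9568256^2 = 91551522881536

91551522881536 pixels


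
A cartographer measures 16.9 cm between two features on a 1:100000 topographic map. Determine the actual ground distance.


ground = 16.9 cm * 100000 / 100 = 16900.0 m = 16.9 km

16.9 km


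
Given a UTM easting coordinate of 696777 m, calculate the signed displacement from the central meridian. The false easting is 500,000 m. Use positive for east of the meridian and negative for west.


displacement = 696777 - 500000 = 196777 m

196777 m


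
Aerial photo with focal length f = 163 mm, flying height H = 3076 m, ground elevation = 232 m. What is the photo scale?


scale = f / (H - h) = 163 mm / 2844 m = 163 / 2844000 = 1:17448

1:17448


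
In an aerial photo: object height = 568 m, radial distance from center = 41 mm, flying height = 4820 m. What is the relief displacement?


d = h * r / H = 568 * 41 / 4820 = 4.83 mm

4.83 mm


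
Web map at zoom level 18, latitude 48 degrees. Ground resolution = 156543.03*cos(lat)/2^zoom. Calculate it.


res = 156543.03 * cos(48) / 2^18 = 156543.03 * 0.66913061 / 262144 = 0.4 m/pixel

0.4 m/pixel


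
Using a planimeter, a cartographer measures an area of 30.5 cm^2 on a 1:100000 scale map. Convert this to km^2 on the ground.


ground_area = 30.5 * (100000/100)^2 = 30500000.0 m^2 = 30.5 km^2

30.5 km^2


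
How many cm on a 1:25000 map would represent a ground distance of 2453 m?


map_cm = 2453 * 100 / 25000 = 9.812 cm ≈ 9.81 cm

9.81 cm


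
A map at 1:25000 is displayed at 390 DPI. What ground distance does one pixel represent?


pixel_cm = 2.54 / 390 ≈ 0.006513 cm
ground = pixel_cm * 25000 / 100 = 2.54 * 25000 / (390 * 100) = 63500 / 39000 ≈ 1.63 m

1.63 m


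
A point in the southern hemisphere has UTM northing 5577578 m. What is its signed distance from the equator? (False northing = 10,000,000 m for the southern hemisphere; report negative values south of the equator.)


For southern: actual = 5577578 - 10000000 = -4422422 m

-4422422 m


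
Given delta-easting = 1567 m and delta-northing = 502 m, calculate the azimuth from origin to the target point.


az = atan2(1567, 502) = 72.2 deg
adjusted to 0-360: 72.2 degrees

72.2 degrees


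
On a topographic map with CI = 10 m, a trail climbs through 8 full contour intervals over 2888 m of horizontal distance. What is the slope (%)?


elevation change = 8 * 10 = 80 m
slope = 80 / 2888 * 100 = 2.8%

2.8%


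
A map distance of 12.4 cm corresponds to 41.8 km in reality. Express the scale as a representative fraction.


ground = 41.8 km = 4180000 cm; RF denominator = ground / map = 4180000 / 12.4 ≈ 337097; RF = 1:337097

1:337097


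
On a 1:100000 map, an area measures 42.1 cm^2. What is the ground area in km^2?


ground_area = 42.1 * (100000/100)^2 = 42100000.0 m^2 = 42.1 km^2

42.1 km^2


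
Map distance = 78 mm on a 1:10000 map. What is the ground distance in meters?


ground = 78 mm * 10000 / 1000 = 780.0 m

780.0 m


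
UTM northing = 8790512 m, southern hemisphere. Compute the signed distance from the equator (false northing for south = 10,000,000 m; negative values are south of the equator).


For southern: actual = 8790512 - 10000000 = -1209488 m

-1209488 m


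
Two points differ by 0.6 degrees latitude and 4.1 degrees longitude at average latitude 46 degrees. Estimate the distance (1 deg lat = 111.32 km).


dlat_km = 0.6 * 111.32 = 66.792
dlon_km = 4.1 * 111.32 * cos(46) ≈ 317.05
dist = sqrt(66.792^2 + 317.05^2) ≈ 324.0 km

324.0 km


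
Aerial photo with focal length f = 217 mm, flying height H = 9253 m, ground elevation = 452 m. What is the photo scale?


scale = f / (H - h) = 217 mm / 8801 m = 217 / 8801000 = 1:40558

1:40558


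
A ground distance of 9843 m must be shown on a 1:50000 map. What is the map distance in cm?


map_cm = 9843 * 100 / 50000 = 19.686 cm ≈ 19.69 cm

19.69 cm


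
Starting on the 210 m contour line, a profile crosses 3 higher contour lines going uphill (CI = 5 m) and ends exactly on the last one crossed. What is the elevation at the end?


elevation = 210 + 3 * 5 = 225 m

225 m


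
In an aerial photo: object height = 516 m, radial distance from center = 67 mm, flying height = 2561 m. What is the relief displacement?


d = h * r / H = 516 * 67 / 2561 = 13.5 mm

13.5 mm


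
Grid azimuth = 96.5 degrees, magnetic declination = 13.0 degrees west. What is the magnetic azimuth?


magnetic azimuth = grid azimuth - declination (east +ve)
mag_az = 96.5 - -13.0 = 109.5 degrees

109.5 degrees


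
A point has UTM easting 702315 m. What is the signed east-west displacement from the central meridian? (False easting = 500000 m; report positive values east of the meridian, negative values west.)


displacement = 702315 - 500000 = 202315 m

202315 m


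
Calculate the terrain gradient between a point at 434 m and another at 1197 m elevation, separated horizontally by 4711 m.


gradient = (1197 - 434) / 4711 = 763 / 4711 = 0.162

0.162


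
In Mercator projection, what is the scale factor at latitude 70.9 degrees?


SF = 1 / cos(70.9) = 1 / 0.327218 = 3.056

3.056


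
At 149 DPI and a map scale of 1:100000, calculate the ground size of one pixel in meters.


pixel_cm = 2.54 / 149 ≈ 0.017047 cm
ground = pixel_cm * 100000 / 100 = 2.54 * 100000 / (149 * 100) = 254000 / 14900 ≈ 17.05 m

17.05 m


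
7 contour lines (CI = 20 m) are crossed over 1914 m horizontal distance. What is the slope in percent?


elevation change = 7 * 20 = 140 m
slope = 140 / 1914 * 100 = 7.3%

7.3%


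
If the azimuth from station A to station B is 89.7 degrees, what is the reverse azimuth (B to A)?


back azimuth = (89.7 + 180) mod 360 = 269.7 degrees

269.7 degrees


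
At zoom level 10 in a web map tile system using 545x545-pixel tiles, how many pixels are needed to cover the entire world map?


tiles per axis = 2^10 = 1024
total tiles = 1024^2 = 1048576
pixels per axis = 1024 * 545 = 558080
total pixels = 558080^2 = 311453286400

311453286400 pixels


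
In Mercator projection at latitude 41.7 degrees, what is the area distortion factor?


area_distortion = 1/cos^2(41.7) = 1.794

1.794


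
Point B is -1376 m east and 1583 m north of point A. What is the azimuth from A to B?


az = atan2(-1376, 1583) = -41.0 deg
adjusted to 0-360: 319.0 degrees

319.0 degrees


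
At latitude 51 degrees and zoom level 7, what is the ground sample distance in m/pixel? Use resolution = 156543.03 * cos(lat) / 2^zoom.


res = 156543.03 * cos(51) / 2^7 = 156543.03 * 0.62932039 / 128 = 769.65 m/pixel

769.65 m/pixel


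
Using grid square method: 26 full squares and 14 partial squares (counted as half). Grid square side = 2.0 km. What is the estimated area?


effective squares = 26 + 14 * 0.5 = 33.0
area = 33.0 * 4.0 = 132.0 km^2

132.0 km^2


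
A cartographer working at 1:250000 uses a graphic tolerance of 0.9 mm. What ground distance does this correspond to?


ground = 0.9 mm * 250000 / 1000 = 225.0 m

225.0 m


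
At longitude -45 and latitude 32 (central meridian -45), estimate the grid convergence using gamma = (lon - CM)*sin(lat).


gamma = (-45 - -45) * sin(32) = 0 * 0.529919 = 0.0 degrees

0.0 degrees


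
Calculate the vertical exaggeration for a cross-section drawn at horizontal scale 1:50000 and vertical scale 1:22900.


VE = horizontal_scale / vertical_scale = 50000 / 22900 ≈ 2.2

2.2x


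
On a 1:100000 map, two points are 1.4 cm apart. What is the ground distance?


ground = 1.4 cm * 100000 / 100 = 1400.0 m = 1.4 km

1.4 km


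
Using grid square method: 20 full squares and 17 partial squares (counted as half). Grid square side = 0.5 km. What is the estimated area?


effective squares = 20 + 17 * 0.5 = 28.5
area = 28.5 * 0.25 = 7.125 km^2

7.125 km^2


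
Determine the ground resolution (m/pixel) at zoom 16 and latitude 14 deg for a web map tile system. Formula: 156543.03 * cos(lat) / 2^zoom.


res = 156543.03 * cos(14) / 2^16 = 156543.03 * 0.97029573 / 65536 = 2.32 m/pixel

2.32 m/pixel


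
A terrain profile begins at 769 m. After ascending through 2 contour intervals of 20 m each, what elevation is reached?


elevation = 769 + 2 * 20 = 809 m

809 m


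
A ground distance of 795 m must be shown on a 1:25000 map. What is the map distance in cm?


map_cm = 795 * 100 / 25000 = 3.18 cm

3.18 cm


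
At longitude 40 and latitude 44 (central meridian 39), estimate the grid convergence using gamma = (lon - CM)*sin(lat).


gamma = (40 - 39) * sin(44) = 1 * 0.694658 = 0.695 degrees

0.695 degrees


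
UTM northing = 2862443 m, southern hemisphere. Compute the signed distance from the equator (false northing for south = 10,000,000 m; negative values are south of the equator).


For southern: actual = 2862443 - 10000000 = -7137557 m

-7137557 m


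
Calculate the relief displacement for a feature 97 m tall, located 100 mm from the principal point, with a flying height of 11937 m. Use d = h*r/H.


d = h * r / H = 97 * 100 / 11937 = 0.81 mm

0.81 mm


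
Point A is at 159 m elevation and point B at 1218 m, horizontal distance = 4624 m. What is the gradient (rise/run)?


gradient = (1218 - 159) / 4624 = 1059 / 4624 = 0.229

0.229


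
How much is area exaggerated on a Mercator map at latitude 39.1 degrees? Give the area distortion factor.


area_distortion = 1/cos^2(39.1) = 1.66

1.66


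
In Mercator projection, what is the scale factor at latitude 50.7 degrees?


SF = 1 / cos(50.7) = 1 / 0.633381 = 1.579

1.579


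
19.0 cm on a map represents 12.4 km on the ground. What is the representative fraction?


ground = 12.4 km = 1240000 cm; RF denominator = ground / map = 1240000 / 19.0 ≈ 65263; RF = 1:65263

1:65263


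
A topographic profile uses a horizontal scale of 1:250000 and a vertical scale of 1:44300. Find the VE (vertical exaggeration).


VE = horizontal_scale / vertical_scale = 250000 / 44300 ≈ 5.6

5.6x


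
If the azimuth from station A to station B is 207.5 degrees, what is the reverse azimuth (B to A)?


back azimuth = (207.5 + 180) mod 360 = 27.5 degrees

27.5 degrees


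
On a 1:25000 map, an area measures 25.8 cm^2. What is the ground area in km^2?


ground_area = 25.8 * (25000/100)^2 = 1612500.0 m^2 = 1.6125 km^2 ≈ 1.613 km^2

1.613 km^2


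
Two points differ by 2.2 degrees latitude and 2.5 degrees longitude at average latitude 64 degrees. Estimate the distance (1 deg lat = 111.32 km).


dlat_km = 2.2 * 111.32 = 244.904
dlon_km = 2.5 * 111.32 * cos(64) ≈ 121.999
dist = sqrt(244.904^2 + 121.999^2) ≈ 273.6 km

273.6 km


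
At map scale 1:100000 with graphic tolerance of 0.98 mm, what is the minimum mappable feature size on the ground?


ground = 0.98 mm * 100000 / 1000 = 98.0 m

98.0 m


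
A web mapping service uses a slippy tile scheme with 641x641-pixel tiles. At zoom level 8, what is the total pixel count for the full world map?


tiles per axis = 2^8 = 256
total tiles = 256^2 = 65536
pixels per axis = 256 * 641 = 164096
total pixels = 164096^2 = 26927497216

26927497216 pixels


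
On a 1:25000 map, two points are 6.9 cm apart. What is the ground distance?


ground = 6.9 cm * 25000 / 100 = 1725.0 m = 1.725 km

1.725 km


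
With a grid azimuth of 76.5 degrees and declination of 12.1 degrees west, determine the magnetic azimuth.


magnetic azimuth = grid azimuth - declination (east +ve)
mag_az = 76.5 - -12.1 = 88.6 degrees

88.6 degrees


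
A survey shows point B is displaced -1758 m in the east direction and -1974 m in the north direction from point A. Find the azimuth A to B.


az = atan2(-1758, -1974) = -138.3 deg
adjusted to 0-360: 221.7 degrees

221.7 degrees


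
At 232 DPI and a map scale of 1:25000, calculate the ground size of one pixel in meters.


pixel_cm = 2.54 / 232 ≈ 0.010948 cm
ground = pixel_cm * 25000 / 100 = 2.54 * 25000 / (232 * 100) = 63500 / 23200 ≈ 2.74 m

2.74 m


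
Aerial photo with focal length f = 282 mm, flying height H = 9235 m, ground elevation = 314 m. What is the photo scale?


scale = f / (H - h) = 282 mm / 8921 m = 282 / 8921000 = 1:31635

1:31635


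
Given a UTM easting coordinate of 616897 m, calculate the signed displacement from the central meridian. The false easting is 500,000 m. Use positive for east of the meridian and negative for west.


displacement = 616897 - 500000 = 116897 m

116897 m


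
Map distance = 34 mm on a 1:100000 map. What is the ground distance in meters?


ground = 34 mm * 100000 / 1000 = 3400.0 m

3400.0 m


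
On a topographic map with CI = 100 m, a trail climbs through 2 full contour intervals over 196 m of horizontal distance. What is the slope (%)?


elevation change = 2 * 100 = 200 m
slope = 200 / 196 * 100 = 102.0%

102.0%


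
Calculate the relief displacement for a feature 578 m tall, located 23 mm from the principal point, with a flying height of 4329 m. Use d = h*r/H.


d = h * r / H = 578 * 23 / 4329 = 3.07 mm

3.07 mm


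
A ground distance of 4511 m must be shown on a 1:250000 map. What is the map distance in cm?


map_cm = 4511 * 100 / 250000 = 1.8044 cm ≈ 1.8 cm

1.8 cm


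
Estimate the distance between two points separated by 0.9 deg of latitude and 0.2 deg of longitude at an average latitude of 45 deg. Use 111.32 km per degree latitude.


dlat_km = 0.9 * 111.32 = 100.188
dlon_km = 0.2 * 111.32 * cos(45) ≈ 15.743
dist = sqrt(100.188^2 + 15.743^2) ≈ 101.4 km

101.4 km


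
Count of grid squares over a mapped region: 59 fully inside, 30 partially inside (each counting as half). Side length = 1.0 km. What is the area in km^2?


effective squares = 59 + 30 * 0.5 = 74.0
area = 74.0 * 1.0 = 74.0 km^2

74.0 km^2


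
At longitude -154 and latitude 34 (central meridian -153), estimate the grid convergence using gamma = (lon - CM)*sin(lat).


gamma = (-154 - -153) * sin(34) = -1 * 0.559193 = -0.559 degrees

-0.559 degrees


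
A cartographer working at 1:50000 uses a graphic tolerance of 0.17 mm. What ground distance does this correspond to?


ground = 0.17 mm * 50000 / 1000 = 8.5 m

8.5 m


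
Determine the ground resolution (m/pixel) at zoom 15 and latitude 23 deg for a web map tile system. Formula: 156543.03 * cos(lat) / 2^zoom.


res = 156543.03 * cos(23) / 2^15 = 156543.03 * 0.92050485 / 32768 = 4.4 m/pixel

4.4 m/pixel


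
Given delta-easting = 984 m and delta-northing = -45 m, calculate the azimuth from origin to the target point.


az = atan2(984, -45) = 92.6 deg
adjusted to 0-360: 92.6 degrees

92.6 degrees


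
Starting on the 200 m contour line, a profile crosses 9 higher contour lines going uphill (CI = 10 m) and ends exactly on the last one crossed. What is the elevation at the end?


elevation = 200 + 9 * 10 = 290 m

290 m


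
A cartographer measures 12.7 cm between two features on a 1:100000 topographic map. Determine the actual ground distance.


ground = 12.7 cm * 100000 / 100 = 12700.0 m = 12.7 km

12.7 km


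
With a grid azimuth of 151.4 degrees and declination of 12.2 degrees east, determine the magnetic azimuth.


magnetic azimuth = grid azimuth - declination (east +ve)
mag_az = 151.4 - 12.2 = 139.2 degrees

139.2 degrees


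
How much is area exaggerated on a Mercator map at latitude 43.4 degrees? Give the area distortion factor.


area_distortion = 1/cos^2(43.4) = 1.894

1.894


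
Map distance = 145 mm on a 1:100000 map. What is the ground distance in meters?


ground = 145 mm * 100000 / 1000 = 14500.0 m

14500.0 m


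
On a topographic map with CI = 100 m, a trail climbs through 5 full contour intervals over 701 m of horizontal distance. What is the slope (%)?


elevation change = 5 * 100 = 500 m
slope = 500 / 701 * 100 = 71.3%

71.3%


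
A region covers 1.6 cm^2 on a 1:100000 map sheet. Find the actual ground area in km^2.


ground_area = 1.6 * (100000/100)^2 = 1600000.0 m^2 = 1.6 km^2

1.6 km^2


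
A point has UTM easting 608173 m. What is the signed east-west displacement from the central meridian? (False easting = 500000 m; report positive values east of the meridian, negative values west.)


displacement = 608173 - 500000 = 108173 m

108173 m


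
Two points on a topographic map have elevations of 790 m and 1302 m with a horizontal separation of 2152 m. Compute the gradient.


gradient = (1302 - 790) / 2152 = 512 / 2152 = 0.2379

0.2379


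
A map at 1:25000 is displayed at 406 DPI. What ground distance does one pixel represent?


pixel_cm = 2.54 / 406 ≈ 0.006256 cm
ground = pixel_cm * 25000 / 100 = 2.54 * 25000 / (406 * 100) = 63500 / 40600 ≈ 1.56 m

1.56 m


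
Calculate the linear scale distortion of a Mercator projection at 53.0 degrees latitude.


SF = 1 / cos(53.0) = 1 / 0.601815 = 1.662

1.662


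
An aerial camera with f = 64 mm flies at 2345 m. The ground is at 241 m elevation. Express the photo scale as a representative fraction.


scale = f / (H - h) = 64 mm / 2104 m = 64 / 2104000 = 1:32875

1:32875


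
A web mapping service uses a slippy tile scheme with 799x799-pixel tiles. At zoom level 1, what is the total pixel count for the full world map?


tiles per axis = 2^1 = 2
total tiles = 2^2 = 4
pixels per axis = 2 * 799 = 1598
total pixels = 1598^2 = 2553604

2553604 pixels


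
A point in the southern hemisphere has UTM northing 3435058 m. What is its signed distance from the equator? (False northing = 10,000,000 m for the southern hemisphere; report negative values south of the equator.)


For southern: actual = 3435058 - 10000000 = -6564942 m

-6564942 m


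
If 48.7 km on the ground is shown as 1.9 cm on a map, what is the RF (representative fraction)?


ground = 48.7 km = 4870000 cm; RF denominator = ground / map = 4870000 / 1.9 ≈ 2563158; RF = 1:2563158

1:2563158


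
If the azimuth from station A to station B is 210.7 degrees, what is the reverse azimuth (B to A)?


back azimuth = (210.7 + 180) mod 360 = 30.7 degrees

30.7 degrees


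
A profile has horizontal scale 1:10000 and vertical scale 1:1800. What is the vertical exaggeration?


VE = horizontal_scale / vertical_scale = 10000 / 1800 ≈ 5.6

5.6x


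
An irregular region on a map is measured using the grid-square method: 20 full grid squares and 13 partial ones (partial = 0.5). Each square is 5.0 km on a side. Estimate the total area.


effective squares = 20 + 13 * 0.5 = 26.5
area = 26.5 * 25.0 = 662.5 km^2

662.5 km^2


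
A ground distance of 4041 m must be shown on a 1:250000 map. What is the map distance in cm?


map_cm = 4041 * 100 / 250000 = 1.6164 cm ≈ 1.62 cm

1.62 cm


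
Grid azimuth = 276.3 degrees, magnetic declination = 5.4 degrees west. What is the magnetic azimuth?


magnetic azimuth = grid azimuth - declination (east +ve)
mag_az = 276.3 - -5.4 = 281.7 degrees

281.7 degrees


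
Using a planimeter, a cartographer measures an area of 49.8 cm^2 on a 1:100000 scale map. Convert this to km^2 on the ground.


ground_area = 49.8 * (100000/100)^2 = 49800000.0 m^2 = 49.8 km^2

49.8 km^2


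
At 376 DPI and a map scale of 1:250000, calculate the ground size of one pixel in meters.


pixel_cm = 2.54 / 376 ≈ 0.006755 cm
ground = pixel_cm * 250000 / 100 = 2.54 * 250000 / (376 * 100) = 635000 / 37600 ≈ 16.89 m

16.89 m


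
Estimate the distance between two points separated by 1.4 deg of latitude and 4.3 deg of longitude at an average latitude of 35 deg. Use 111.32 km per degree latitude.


dlat_km = 1.4 * 111.32 = 155.848
dlon_km = 4.3 * 111.32 * cos(35) ≈ 392.108
dist = sqrt(155.848^2 + 392.108^2) ≈ 421.9 km

421.9 km


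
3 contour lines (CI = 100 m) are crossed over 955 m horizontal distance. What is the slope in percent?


elevation change = 3 * 100 = 300 m
slope = 300 / 955 * 100 = 31.4%

31.4%


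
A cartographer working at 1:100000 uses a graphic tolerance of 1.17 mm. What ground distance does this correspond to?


ground = 1.17 mm * 100000 / 1000 = 117.0 m

117.0 m


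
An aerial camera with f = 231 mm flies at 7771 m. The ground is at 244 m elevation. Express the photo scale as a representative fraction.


scale = f / (H - h) = 231 mm / 7527 m = 231 / 7527000 = 1:32584

1:32584


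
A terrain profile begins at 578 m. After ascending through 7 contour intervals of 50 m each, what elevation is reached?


elevation = 578 + 7 * 50 = 928 m

928 m


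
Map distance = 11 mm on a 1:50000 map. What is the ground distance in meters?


ground = 11 mm * 50000 / 1000 = 550.0 m

550.0 m


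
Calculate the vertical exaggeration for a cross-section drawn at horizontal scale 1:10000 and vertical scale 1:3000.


VE = horizontal_scale / vertical_scale = 10000 / 3000 ≈ 3.3

3.3x


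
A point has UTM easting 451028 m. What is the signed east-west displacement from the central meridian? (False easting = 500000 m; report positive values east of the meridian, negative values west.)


displacement = 451028 - 500000 = -48972 m

-48972 m


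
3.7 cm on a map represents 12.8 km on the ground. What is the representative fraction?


ground = 12.8 km = 1280000 cm; RF denominator = ground / map = 1280000 / 3.7 ≈ 345946; RF = 1:345946

1:345946


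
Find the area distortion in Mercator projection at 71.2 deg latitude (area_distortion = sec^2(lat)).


area_distortion = 1/cos^2(71.2) = 9.629

9.629


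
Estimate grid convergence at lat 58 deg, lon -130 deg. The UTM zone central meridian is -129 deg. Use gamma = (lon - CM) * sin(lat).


gamma = (-130 - -129) * sin(58) = -1 * 0.848048 = -0.848 degrees

-0.848 degrees


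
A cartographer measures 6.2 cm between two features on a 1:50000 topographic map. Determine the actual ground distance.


ground = 6.2 cm * 50000 / 100 = 3100.0 m = 3.1 km

3.1 km


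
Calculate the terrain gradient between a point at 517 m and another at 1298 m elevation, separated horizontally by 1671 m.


gradient = (1298 - 517) / 1671 = 781 / 1671 = 0.4674

0.4674


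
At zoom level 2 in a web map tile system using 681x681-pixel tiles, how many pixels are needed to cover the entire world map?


tiles per axis = 2^2 = 4
total tiles = 4^2 = 16
pixels per axis = 4 * 681 = 2724
total pixels = 2724^2 = 7420176

7420176 pixels


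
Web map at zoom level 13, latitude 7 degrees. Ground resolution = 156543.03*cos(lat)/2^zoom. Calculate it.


res = 156543.03 * cos(7) / 2^13 = 156543.03 * 0.99254615 / 8192 = 18.97 m/pixel

18.97 m/pixel


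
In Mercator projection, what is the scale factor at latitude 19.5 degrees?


SF = 1 / cos(19.5) = 1 / 0.942641 = 1.061

1.061


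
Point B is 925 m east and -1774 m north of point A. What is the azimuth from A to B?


az = atan2(925, -1774) = 152.5 deg
adjusted to 0-360: 152.5 degrees

152.5 degrees


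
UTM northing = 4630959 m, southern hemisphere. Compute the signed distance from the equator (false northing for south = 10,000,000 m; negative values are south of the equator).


For southern: actual = 4630959 - 10000000 = -5369041 m

-5369041 m


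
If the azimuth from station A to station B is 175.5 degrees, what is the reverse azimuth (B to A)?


back azimuth = (175.5 + 180) mod 360 = 355.5 degrees

355.5 degrees


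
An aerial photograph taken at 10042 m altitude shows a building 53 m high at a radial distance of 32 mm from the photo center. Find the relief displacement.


d = h * r / H = 53 * 32 / 10042 = 0.17 mm

0.17 mm


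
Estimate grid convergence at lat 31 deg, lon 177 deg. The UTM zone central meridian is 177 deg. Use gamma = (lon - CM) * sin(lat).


gamma = (177 - 177) * sin(31) = 0 * 0.515038 = 0.0 degrees

0.0 degrees


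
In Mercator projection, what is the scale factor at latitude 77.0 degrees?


SF = 1 / cos(77.0) = 1 / 0.224951 = 4.445

4.445


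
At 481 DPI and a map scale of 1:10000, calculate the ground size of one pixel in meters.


pixel_cm = 2.54 / 481 ≈ 0.005281 cm
ground = pixel_cm * 10000 / 100 = 2.54 * 10000 / (481 * 100) = 25400 / 48100 ≈ 0.53 m

0.53 m


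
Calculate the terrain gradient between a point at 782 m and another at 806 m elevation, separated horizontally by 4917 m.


gradient = (806 - 782) / 4917 = 24 / 4917 = 0.0049

0.0049


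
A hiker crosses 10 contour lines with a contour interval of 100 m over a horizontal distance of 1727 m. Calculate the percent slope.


elevation change = 10 * 100 = 1000 m
slope = 1000 / 1727 * 100 = 57.9%

57.9%


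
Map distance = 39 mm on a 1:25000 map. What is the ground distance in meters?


ground = 39 mm * 25000 / 1000 = 975.0 m

975.0 m


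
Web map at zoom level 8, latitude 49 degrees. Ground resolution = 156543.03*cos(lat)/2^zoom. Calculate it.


res = 156543.03 * cos(49) / 2^8 = 156543.03 * 0.65605903 / 256 = 401.18 m/pixel

401.18 m/pixel


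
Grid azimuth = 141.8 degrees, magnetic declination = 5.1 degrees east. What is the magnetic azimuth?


magnetic azimuth = grid azimuth - declination (east +ve)
mag_az = 141.8 - 5.1 = 136.7 degrees

136.7 degrees


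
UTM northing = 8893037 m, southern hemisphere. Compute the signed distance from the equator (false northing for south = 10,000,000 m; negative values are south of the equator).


For southern: actual = 8893037 - 10000000 = -1106963 m

-1106963 m


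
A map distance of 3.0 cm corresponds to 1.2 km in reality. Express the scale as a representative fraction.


ground = 1.2 km = 120000 cm; RF denominator = ground / map = 120000 / 3.0 = 40000; RF = 1:40000

1:40000


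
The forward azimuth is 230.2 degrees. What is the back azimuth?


back azimuth = (230.2 + 180) mod 360 = 50.2 degrees

50.2 degrees


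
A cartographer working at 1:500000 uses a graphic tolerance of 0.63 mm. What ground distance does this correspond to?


ground = 0.63 mm * 500000 / 1000 = 315.0 m

315.0 m


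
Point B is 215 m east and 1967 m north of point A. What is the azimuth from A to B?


az = atan2(215, 1967) = 6.2 deg
adjusted to 0-360: 6.2 degrees

6.2 degrees


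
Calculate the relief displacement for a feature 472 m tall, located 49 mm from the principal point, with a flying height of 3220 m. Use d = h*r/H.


d = h * r / H = 472 * 49 / 3220 = 7.18 mm

7.18 mm


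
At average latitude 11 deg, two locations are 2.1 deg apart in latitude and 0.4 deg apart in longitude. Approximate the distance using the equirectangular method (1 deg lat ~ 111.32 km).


dlat_km = 2.1 * 111.32 = 233.772
dlon_km = 0.4 * 111.32 * cos(11) ≈ 43.71
dist = sqrt(233.772^2 + 43.71^2) ≈ 237.8 km

237.8 km


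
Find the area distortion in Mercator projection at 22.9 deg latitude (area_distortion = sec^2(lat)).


area_distortion = 1/cos^2(22.9) = 1.178

1.178


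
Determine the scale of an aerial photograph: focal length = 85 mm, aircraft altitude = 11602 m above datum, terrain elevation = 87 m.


scale = f / (H - h) = 85 mm / 11515 m = 85 / 11515000 = 1:135471

1:135471


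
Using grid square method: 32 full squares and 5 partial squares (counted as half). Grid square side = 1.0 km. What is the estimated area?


effective squares = 32 + 5 * 0.5 = 34.5
area = 34.5 * 1.0 = 34.5 km^2

34.5 km^2


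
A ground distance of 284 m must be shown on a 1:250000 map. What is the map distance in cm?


map_cm = 284 * 100 / 250000 = 0.1136 cm ≈ 0.11 cm

0.11 cm


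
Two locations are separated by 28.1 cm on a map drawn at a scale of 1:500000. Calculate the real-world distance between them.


ground = 28.1 cm * 500000 / 100 = 140500.0 m = 140.5 km

140.5 km


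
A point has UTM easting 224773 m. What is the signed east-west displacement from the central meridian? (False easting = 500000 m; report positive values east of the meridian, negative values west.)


displacement = 224773 - 500000 = -275227 m

-275227 m


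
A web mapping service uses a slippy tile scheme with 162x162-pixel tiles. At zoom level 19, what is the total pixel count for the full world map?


tiles per axis = 2^19 = 524288
total tiles = 524288^2 = 274877906944
pixels per axis = 524288 * 162 = 84934656
total pixels = 84934656^2 = 7213895789838336

7213895789838336 pixels


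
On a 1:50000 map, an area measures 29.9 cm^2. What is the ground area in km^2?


ground_area = 29.9 * (50000/100)^2 = 7475000.0 m^2 = 7.475 km^2

7.475 km^2


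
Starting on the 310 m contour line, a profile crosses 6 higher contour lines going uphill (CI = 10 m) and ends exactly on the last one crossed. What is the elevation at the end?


elevation = 310 + 6 * 10 = 370 m

370 m


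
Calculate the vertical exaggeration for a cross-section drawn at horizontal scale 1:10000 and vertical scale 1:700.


VE = horizontal_scale / vertical_scale = 10000 / 700 ≈ 14.3

14.3x


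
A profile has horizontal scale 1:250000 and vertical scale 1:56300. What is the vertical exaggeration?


VE = horizontal_scale / vertical_scale = 250000 / 56300 ≈ 4.4

4.4x


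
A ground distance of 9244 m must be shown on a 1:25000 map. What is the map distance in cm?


map_cm = 9244 * 100 / 25000 = 36.976 cm ≈ 36.98 cm

36.98 cm


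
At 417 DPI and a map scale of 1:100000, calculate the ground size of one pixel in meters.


pixel_cm = 2.54 / 417 ≈ 0.006091 cm
ground = pixel_cm * 100000 / 100 = 2.54 * 100000 / (417 * 100) = 254000 / 41700 ≈ 6.09 m

6.09 m


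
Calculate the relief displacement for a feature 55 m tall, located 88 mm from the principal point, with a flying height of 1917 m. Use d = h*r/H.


d = h * r / H = 55 * 88 / 1917 = 2.52 mm

2.52 mm


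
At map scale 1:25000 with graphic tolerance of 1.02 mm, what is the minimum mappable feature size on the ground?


ground = 1.02 mm * 25000 / 1000 = 25.5 m

25.5 m


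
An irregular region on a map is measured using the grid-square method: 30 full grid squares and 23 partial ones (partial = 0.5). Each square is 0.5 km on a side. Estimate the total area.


effective squares = 30 + 23 * 0.5 = 41.5
area = 41.5 * 0.25 = 10.375 km^2

10.375 km^2


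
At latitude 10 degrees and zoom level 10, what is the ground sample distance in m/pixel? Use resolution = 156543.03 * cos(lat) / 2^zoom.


res = 156543.03 * cos(10) / 2^10 = 156543.03 * 0.98480775 / 1024 = 150.55 m/pixel

150.55 m/pixel


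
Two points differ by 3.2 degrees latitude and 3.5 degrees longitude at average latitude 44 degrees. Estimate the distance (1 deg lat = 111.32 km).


dlat_km = 3.2 * 111.32 = 356.224
dlon_km = 3.5 * 111.32 * cos(44) ≈ 280.269
dist = sqrt(356.224^2 + 280.269^2) ≈ 453.3 km

453.3 km


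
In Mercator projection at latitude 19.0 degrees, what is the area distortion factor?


area_distortion = 1/cos^2(19.0) = 1.119

1.119


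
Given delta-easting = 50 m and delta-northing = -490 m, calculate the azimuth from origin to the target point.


az = atan2(50, -490) = 174.2 deg
adjusted to 0-360: 174.2 degrees

174.2 degrees


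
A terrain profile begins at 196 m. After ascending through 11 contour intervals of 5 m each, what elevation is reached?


elevation = 196 + 11 * 5 = 251 m

251 m


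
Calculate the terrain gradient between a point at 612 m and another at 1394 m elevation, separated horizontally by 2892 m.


gradient = (1394 - 612) / 2892 = 782 / 2892 = 0.2704

0.2704


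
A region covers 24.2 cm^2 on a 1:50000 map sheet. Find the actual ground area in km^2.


ground_area = 24.2 * (50000/100)^2 = 6050000.0 m^2 = 6.05 km^2

6.05 km^2


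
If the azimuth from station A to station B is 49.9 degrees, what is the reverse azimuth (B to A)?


back azimuth = (49.9 + 180) mod 360 = 229.9 degrees

229.9 degrees


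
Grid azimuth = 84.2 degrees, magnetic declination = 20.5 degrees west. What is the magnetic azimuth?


magnetic azimuth = grid azimuth - declination (east +ve)
mag_az = 84.2 - -20.5 = 104.7 degrees

104.7 degrees


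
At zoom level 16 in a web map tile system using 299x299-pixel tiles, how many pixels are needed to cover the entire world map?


tiles per axis = 2^16 = 65536
total tiles = 65536^2 = 4294967296
pixels per axis = 65536 * 299 = 19595264
total pixels = 19595264^2 = 383974371229696

383974371229696 pixels


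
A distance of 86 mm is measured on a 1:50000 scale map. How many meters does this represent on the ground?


ground = 86 mm * 50000 / 1000 = 4300.0 m

4300.0 m


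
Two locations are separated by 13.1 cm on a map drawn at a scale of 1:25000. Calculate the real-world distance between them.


ground = 13.1 cm * 25000 / 100 = 3275.0 m = 3.275 km

3.275 km


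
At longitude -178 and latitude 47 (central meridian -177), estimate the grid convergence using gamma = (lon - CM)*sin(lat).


gamma = (-178 - -177) * sin(47) = -1 * 0.731354 = -0.731 degrees

-0.731 degrees


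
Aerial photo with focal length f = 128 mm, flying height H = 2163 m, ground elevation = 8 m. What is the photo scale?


scale = f / (H - h) = 128 mm / 2155 m = 128 / 2155000 = 1:16836

1:16836


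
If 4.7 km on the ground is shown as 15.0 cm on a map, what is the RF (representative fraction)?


ground = 4.7 km = 470000 cm; RF denominator = ground / map = 470000 / 15.0 ≈ 31333; RF = 1:31333

1:31333


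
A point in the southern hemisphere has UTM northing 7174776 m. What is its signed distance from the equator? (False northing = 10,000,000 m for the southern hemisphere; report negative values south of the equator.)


For southern: actual = 7174776 - 10000000 = -2825224 m

-2825224 m


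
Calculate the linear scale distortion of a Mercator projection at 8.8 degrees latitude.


SF = 1 / cos(8.8) = 1 / 0.988228 = 1.012

1.012


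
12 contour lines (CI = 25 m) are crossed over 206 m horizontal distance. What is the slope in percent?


elevation change = 12 * 25 = 300 m
slope = 300 / 206 * 100 = 145.6%

145.6%


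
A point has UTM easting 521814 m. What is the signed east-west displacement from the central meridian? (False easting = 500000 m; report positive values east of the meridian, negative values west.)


displacement = 521814 - 500000 = 21814 m

21814 m


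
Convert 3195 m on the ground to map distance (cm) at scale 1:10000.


map_cm = 3195 * 100 / 10000 = 31.95 cm

31.95 cm


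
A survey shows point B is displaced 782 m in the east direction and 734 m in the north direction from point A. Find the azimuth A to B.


az = atan2(782, 734) = 46.8 deg
adjusted to 0-360: 46.8 degrees

46.8 degrees
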